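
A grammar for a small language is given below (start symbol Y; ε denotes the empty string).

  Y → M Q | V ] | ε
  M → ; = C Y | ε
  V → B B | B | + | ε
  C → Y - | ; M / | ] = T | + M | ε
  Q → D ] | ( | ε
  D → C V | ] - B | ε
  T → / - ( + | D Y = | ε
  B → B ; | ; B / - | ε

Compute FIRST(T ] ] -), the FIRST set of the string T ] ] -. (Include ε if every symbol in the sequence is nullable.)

Add FIRST(T)\{ε} = { (, +, -, /, ;, =, ] }; T is nullable, continue.
] is a terminal; add {]} and stop.

{ (, +, -, /, ;, =, ] }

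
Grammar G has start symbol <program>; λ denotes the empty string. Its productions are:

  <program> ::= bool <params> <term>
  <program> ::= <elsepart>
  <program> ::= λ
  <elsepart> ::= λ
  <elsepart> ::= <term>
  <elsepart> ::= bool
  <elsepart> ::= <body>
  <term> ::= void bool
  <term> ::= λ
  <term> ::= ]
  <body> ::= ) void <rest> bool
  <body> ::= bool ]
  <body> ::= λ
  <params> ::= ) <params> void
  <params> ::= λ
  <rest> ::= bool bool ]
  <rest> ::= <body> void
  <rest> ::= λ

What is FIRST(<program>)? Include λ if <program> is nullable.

{ ), ], bool, void, λ }

<program> ::= bool <params> <term> contributes {bool}.
From <program> ::= <elsepart>: add FIRST(<elsepart>) = { ), ], bool, void, λ } (including λ since <elsepart> is nullable).
<program> ::= λ contributes λ.
Union: FIRST(<program>) = { ), ], bool, void, λ }.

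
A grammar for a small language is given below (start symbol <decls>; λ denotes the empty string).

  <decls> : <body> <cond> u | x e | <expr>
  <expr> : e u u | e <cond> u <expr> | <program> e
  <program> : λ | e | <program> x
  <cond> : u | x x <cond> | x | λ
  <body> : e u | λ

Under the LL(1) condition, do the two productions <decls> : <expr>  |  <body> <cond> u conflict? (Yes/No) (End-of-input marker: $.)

FIRST(<expr>) = { e, x } and FIRST(<body> <cond> u) = { e, u, x }.
Both contain e, so the two alternatives are not disjoint — LL(1) conflict.

Yes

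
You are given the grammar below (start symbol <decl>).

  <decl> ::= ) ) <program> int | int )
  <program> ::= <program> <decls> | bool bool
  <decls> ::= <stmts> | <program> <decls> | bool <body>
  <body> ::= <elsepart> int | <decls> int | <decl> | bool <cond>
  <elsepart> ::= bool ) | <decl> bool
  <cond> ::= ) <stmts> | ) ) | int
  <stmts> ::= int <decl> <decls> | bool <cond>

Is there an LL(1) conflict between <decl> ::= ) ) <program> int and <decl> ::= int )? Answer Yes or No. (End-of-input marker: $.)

No

FIRST() ) <program> int) = { ) } and FIRST(int )) = { int }.
The FIRST sets are disjoint and neither alternative is nullable — no conflict.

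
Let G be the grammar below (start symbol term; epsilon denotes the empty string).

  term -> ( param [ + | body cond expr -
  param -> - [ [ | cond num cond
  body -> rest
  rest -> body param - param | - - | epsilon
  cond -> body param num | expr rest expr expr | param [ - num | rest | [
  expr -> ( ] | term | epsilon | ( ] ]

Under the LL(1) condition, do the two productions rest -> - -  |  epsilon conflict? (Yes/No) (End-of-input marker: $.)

Yes

FIRST(- -) = { - } and FIRST(epsilon) = { epsilon }.
The second alternative is nullable and FOLLOW(rest) = { (, -, [, num } shares - with FIRST of the first — conflict.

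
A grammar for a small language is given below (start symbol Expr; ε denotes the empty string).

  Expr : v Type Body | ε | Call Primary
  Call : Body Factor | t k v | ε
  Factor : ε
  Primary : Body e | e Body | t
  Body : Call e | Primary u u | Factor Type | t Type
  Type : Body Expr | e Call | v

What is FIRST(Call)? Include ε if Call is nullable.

{ e, t, v, ε }

From Call : Body Factor: add FIRST(Body) = { e, t, v }.
Call : t k v contributes {t}.
Call : ε contributes ε.
Union: FIRST(Call) = { e, t, v, ε }.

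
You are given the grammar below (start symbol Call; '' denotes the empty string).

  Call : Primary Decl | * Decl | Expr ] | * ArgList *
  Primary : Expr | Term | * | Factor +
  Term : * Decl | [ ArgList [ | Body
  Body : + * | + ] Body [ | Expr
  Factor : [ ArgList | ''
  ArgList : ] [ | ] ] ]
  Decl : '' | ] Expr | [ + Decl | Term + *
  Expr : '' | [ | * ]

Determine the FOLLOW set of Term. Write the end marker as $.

In Primary : Term: Term is at the end, add FOLLOW(Primary) = { $, *, +, [, ] }.
In Decl : Term + *: add FIRST(+ *) = { + }.
Union: FOLLOW(Term) = { $, *, +, [, ] }.

{ $, *, +, [, ] }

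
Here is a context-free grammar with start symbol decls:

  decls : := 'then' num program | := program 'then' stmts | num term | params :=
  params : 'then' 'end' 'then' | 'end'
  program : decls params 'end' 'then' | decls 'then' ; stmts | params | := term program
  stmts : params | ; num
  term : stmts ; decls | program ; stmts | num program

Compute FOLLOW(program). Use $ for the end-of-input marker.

{ $, 'end', 'then', :=, ;, num }

In decls : := 'then' num program: program is at the end, add FOLLOW(decls) = { $, 'end', 'then', :=, num }.
In decls : := program 'then' stmts: add FIRST('then' stmts) = { 'then' }.
In program : := term program: program is at the end, add FOLLOW(program) = { $, 'end', 'then', :=, ;, num }.
In term : program ; stmts: add FIRST(; stmts) = { ; }.
In term : num program: program is at the end, add FOLLOW(term) = { $, 'end', 'then', :=, num }.
Union: FOLLOW(program) = { $, 'end', 'then', :=, ;, num }.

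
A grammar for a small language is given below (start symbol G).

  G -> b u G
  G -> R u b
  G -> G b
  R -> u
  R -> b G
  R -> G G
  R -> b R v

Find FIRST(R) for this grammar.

R -> u contributes {u}.
R -> b G contributes {b}.
From R -> G G: add FIRST(G) = { b, u }.
R -> b R v contributes {b}.
Union: FIRST(R) = { b, u }.

{ b, u }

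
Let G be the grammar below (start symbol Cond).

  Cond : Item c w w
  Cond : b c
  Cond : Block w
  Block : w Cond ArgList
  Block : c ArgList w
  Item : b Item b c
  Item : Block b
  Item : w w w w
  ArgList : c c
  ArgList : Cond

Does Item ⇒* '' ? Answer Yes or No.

No nonterminal in this grammar is nullable.
No production of Item has an RHS whose symbols are all nullable, so Item is not nullable.

No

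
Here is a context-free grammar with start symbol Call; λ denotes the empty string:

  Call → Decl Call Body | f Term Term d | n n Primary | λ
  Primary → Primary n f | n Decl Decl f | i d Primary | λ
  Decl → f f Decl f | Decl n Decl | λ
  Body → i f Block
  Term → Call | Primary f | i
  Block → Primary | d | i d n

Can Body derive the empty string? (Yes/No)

No

Nullable nonterminals: Block, Call, Decl, Primary, Term.
No production of Body has an RHS whose symbols are all nullable, so Body is not nullable.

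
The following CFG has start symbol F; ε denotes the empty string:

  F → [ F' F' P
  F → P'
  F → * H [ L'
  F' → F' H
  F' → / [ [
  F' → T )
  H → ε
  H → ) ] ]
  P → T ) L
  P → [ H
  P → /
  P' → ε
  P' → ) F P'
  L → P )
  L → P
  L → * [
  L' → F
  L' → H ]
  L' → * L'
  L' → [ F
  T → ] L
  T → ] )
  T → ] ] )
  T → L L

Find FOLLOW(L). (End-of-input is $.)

In P → T ) L: L is at the end, add FOLLOW(P) = { $, ), *, /, [, ] }.
In T → ] L: L is at the end, add FOLLOW(T) = { ) }.
In T → L L: add FIRST(L) = { *, /, [, ] }.
In T → L L: L is at the end, add FOLLOW(T) = { ) }.
Union: FOLLOW(L) = { $, ), *, /, [, ] }.

{ $, ), *, /, [, ] }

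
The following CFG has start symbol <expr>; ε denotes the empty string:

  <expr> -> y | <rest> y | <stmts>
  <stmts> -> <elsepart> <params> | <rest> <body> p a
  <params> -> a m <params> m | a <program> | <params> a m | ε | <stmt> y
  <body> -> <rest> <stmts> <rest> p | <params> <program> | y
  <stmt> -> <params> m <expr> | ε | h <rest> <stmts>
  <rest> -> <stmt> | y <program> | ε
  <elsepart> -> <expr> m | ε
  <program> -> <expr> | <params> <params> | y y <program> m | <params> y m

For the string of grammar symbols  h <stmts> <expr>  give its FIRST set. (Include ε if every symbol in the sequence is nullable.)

h is a terminal; add {h} and stop.

{ h }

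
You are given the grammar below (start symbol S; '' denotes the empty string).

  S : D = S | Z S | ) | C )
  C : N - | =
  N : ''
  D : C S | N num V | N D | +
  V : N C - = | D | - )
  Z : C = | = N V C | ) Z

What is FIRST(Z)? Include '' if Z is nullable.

From Z : C =: add FIRST(C) = { -, = }.
Z : = N V C contributes {=}.
Z : ) Z contributes {)}.
Union: FIRST(Z) = { ), -, = }.

{ ), -, = }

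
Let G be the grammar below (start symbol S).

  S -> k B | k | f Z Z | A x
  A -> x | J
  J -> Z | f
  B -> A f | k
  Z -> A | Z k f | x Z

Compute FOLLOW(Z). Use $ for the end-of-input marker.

In S -> f Z Z: add FIRST(Z) = { f, x }.
In S -> f Z Z: Z is at the end, add FOLLOW(S) = { $ }.
In J -> Z: Z is at the end, add FOLLOW(J) = { $, f, k, x }.
In Z -> Z k f: add FIRST(k f) = { k }.
In Z -> x Z: Z is at the end, add FOLLOW(Z) = { $, f, k, x }.
Union: FOLLOW(Z) = { $, f, k, x }.

{ $, f, k, x }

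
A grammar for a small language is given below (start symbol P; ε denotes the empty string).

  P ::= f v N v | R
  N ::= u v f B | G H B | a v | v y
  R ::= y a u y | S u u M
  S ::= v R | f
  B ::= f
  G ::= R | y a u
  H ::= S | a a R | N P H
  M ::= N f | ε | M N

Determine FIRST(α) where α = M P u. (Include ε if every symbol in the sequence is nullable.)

Add FIRST(M)\{ε} = { a, f, u, v, y }; M is nullable, continue.
Add FIRST(P) = { f, v, y }; P is not nullable, stop.

{ a, f, u, v, y }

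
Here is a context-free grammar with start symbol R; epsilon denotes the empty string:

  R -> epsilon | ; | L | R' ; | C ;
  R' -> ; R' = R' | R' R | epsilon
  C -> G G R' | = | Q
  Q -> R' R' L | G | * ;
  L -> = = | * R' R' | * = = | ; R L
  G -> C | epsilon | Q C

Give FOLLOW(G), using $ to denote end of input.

{ *, ;, = }

In C -> G G R': add FIRST(G R')\{epsilon} = { *, ;, = }.
  Since G R' is nullable, also add FOLLOW(C) = { *, ;, = }.
In C -> G G R': add FIRST(R')\{epsilon} = { *, ;, = }.
  Since R' is nullable, also add FOLLOW(C) = { *, ;, = }.
In Q -> G: G is at the end, add FOLLOW(Q) = { *, ;, = }.
Union: FOLLOW(G) = { *, ;, = }.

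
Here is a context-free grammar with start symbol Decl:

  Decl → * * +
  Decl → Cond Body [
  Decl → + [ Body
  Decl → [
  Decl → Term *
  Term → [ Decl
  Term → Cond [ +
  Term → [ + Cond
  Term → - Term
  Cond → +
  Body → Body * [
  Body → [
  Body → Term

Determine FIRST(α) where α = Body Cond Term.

{ +, -, [ }

Add FIRST(Body) = { +, -, [ }; Body is not nullable, stop.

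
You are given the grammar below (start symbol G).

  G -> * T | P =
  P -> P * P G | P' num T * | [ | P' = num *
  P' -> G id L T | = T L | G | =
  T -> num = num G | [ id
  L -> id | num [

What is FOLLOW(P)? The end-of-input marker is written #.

{ *, =, [ }

In G -> P =: add FIRST(=) = { = }.
In P -> P * P G: add FIRST(* P G) = { * }.
In P -> P * P G: add FIRST(G) = { *, =, [ }.
Union: FOLLOW(P) = { *, =, [ }.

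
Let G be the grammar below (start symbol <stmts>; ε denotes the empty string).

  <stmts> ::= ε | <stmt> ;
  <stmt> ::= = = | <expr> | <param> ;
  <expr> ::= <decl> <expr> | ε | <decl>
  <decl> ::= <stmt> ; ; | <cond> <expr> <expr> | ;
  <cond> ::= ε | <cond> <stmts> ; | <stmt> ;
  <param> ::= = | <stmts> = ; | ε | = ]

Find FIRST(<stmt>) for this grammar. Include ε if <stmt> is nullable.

{ ;, =, ε }

<stmt> ::= = = contributes {=}.
From <stmt> ::= <expr>: add FIRST(<expr>) = { ;, =, ε } (including ε since <expr> is nullable).
From <stmt> ::= <param> ;: <param> nullable, take FIRST(<param>) ∪ {;} = { ;, = }.
Union: FIRST(<stmt>) = { ;, =, ε }.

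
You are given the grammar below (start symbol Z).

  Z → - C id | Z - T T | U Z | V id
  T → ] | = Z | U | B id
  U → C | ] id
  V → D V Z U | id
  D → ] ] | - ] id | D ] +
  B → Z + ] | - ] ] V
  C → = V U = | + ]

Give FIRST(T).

{ +, -, =, ], id }

T → ] contributes {]}.
T → = Z contributes {=}.
From T → U: add FIRST(U) = { +, =, ] }.
From T → B id: add FIRST(B) = { +, -, =, ], id }.
Union: FIRST(T) = { +, -, =, ], id }.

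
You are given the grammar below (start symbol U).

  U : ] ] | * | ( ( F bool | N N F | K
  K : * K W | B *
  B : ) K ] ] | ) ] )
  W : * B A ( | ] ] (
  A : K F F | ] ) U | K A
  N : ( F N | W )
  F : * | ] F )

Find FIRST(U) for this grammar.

U : ] ] contributes {]}.
U : * contributes {*}.
U : ( ( F bool contributes {(}.
From U : N N F: add FIRST(N) = { (, *, ] }.
From U : K: add FIRST(K) = { ), * }.
Union: FIRST(U) = { (, ), *, ] }.

{ (, ), *, ] }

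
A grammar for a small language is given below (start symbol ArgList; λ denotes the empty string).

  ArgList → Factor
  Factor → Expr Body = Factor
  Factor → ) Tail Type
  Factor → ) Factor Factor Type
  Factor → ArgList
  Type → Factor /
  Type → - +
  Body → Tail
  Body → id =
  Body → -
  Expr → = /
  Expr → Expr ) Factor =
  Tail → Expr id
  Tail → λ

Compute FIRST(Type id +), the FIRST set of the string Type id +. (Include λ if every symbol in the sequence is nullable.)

{ ), -, = }

Add FIRST(Type) = { ), -, = }; Type is not nullable, stop.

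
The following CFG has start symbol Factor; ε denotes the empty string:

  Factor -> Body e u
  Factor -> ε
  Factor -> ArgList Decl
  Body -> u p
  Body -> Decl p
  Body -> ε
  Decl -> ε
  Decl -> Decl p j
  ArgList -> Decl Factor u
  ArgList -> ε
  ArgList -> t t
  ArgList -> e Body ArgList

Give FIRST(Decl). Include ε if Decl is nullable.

{ p, ε }

Decl -> ε contributes ε.
From Decl -> Decl p j: Decl nullable, take FIRST(Decl) ∪ {p} = { p }.
Union: FIRST(Decl) = { p, ε }.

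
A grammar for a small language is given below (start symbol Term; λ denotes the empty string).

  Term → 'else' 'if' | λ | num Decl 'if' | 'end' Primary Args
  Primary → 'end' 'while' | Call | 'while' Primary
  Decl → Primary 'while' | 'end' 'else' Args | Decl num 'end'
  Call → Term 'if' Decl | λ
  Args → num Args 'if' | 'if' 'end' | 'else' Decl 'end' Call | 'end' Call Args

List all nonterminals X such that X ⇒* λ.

Directly nullable (have an λ-production): Term, Call.
Primary → Call with every symbol nullable, so Primary is nullable.
No other nonterminal has a production whose RHS symbols are all nullable.

{ Call, Primary, Term }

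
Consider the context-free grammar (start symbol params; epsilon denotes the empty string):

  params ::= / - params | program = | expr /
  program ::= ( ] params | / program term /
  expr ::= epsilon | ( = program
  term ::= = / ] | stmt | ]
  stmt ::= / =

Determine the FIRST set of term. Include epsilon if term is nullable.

term ::= = / ] contributes {=}.
From term ::= stmt: add FIRST(stmt) = { / }.
term ::= ] contributes {]}.
Union: FIRST(term) = { /, =, ] }.

{ /, =, ] }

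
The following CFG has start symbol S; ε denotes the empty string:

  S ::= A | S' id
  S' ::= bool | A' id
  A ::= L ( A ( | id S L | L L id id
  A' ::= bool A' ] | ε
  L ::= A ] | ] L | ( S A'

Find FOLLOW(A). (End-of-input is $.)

{ $, (, ], bool, id }

In S ::= A: A is at the end, add FOLLOW(S) = { $, (, ], bool, id }.
In A ::= L ( A (: add FIRST(() = { ( }.
In L ::= A ]: add FIRST(]) = { ] }.
Union: FOLLOW(A) = { $, (, ], bool, id }.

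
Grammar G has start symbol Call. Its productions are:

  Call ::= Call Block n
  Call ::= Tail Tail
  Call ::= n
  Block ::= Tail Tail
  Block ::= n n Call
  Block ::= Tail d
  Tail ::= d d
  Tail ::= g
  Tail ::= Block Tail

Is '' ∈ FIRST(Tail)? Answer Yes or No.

No nonterminal in this grammar is nullable.
No production of Tail has an RHS whose symbols are all nullable, so Tail is not nullable.

No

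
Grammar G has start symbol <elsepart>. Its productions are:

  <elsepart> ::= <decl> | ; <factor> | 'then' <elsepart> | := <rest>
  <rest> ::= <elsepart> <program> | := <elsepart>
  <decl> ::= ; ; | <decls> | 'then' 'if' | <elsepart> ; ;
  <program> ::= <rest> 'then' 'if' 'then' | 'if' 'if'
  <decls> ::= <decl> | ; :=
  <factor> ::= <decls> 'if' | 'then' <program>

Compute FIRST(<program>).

From <program> ::= <rest> 'then' 'if' 'then': add FIRST(<rest>) = { 'then', :=, ; }.
<program> ::= 'if' 'if' contributes {'if'}.
Union: FIRST(<program>) = { 'if', 'then', :=, ; }.

{ 'if', 'then', :=, ; }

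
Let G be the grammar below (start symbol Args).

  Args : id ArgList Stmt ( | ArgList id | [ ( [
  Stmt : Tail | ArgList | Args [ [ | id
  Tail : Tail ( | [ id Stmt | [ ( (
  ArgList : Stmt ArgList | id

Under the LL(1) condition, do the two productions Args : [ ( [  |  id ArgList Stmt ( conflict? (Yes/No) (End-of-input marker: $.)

No

FIRST([ ( [) = { [ } and FIRST(id ArgList Stmt () = { id }.
The FIRST sets are disjoint and neither alternative is nullable — no conflict.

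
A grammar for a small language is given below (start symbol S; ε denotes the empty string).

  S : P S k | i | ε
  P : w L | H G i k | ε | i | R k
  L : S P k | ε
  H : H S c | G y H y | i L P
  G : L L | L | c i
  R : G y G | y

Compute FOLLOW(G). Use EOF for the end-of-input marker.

In P : H G i k: add FIRST(i k) = { i }.
In H : G y H y: add FIRST(y H y) = { y }.
In R : G y G: add FIRST(y G) = { y }.
In R : G y G: G is at the end, add FOLLOW(R) = { k }.
Union: FOLLOW(G) = { i, k, y }.

{ i, k, y }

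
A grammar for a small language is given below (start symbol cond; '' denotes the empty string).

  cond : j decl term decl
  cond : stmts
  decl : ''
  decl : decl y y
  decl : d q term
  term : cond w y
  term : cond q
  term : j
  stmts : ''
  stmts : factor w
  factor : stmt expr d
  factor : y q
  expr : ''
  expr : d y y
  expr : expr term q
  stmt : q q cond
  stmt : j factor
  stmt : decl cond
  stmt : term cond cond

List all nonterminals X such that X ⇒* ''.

Directly nullable (have an ''-production): decl, stmts, expr.
cond : stmts with every symbol nullable, so cond is nullable.
stmt : decl cond with every symbol nullable, so stmt is nullable.
No other nonterminal has a production whose RHS symbols are all nullable.

{ cond, decl, expr, stmt, stmts }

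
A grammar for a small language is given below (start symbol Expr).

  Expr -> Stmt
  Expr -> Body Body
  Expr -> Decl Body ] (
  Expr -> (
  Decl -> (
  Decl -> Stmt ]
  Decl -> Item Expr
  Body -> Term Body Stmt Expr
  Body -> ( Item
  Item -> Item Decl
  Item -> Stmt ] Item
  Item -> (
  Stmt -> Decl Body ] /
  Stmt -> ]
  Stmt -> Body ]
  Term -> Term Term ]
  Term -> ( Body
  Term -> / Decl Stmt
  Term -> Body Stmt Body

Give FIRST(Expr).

{ (, /, ] }

From Expr -> Stmt: add FIRST(Stmt) = { (, /, ] }.
From Expr -> Body Body: add FIRST(Body) = { (, / }.
From Expr -> Decl Body ] (: add FIRST(Decl) = { (, /, ] }.
Expr -> ( contributes {(}.
Union: FIRST(Expr) = { (, /, ] }.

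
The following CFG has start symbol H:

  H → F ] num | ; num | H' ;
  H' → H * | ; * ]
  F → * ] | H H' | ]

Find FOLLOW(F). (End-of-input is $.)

In H → F ] num: add FIRST(] num) = { ] }.
Union: FOLLOW(F) = { ] }.

{ ] }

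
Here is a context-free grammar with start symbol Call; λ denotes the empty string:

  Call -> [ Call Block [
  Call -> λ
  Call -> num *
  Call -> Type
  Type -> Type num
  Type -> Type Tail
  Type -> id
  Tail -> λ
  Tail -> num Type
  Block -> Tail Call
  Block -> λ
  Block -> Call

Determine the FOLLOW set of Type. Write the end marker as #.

{ #, [, id, num }

In Call -> Type: Type is at the end, add FOLLOW(Call) = { #, [, id, num }.
In Type -> Type num: add FIRST(num) = { num }.
In Type -> Type Tail: add FIRST(Tail)\{λ} = { num }.
  Since Tail is nullable, also add FOLLOW(Type) = { #, [, id, num }.
In Tail -> num Type: Type is at the end, add FOLLOW(Tail) = { #, [, id, num }.
Union: FOLLOW(Type) = { #, [, id, num }.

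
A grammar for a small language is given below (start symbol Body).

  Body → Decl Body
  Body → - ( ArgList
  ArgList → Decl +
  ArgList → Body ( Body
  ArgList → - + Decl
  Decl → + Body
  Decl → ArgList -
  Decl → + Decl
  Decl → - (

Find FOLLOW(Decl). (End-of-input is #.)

{ #, (, +, - }

In Body → Decl Body: add FIRST(Body) = { +, - }.
In ArgList → Decl +: add FIRST(+) = { + }.
In ArgList → - + Decl: Decl is at the end, add FOLLOW(ArgList) = { #, (, +, - }.
In Decl → + Decl: Decl is at the end, add FOLLOW(Decl) = { #, (, +, - }.
Union: FOLLOW(Decl) = { #, (, +, - }.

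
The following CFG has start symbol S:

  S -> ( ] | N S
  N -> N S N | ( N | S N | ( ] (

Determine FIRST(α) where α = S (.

{ ( }

Add FIRST(S) = { ( }; S is not nullable, stop.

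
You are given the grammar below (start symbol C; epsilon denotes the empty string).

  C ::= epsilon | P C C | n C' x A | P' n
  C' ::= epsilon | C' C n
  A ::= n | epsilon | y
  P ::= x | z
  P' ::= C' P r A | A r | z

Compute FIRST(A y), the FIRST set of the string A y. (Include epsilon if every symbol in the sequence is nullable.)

Add FIRST(A)\{epsilon} = { n, y }; A is nullable, continue.
y is a terminal; add {y} and stop.

{ n, y }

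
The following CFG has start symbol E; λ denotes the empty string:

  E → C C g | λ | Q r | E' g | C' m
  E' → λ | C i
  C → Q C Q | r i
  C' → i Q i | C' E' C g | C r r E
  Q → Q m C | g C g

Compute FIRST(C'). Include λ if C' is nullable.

{ g, i, r }

C' → i Q i contributes {i}.
From C' → C' E' C g: add FIRST(C') = { g, i, r }.
From C' → C r r E: add FIRST(C) = { g, r }.
Union: FIRST(C') = { g, i, r }.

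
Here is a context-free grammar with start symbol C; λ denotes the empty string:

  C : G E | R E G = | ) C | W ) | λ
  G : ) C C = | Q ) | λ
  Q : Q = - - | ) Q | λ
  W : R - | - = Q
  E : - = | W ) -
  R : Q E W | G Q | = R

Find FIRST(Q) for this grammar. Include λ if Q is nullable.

{ ), =, λ }

From Q : Q = - -: Q nullable, take FIRST(Q) ∪ {=} = { ), = }.
Q : ) Q contributes {)}.
Q : λ contributes λ.
Union: FIRST(Q) = { ), =, λ }.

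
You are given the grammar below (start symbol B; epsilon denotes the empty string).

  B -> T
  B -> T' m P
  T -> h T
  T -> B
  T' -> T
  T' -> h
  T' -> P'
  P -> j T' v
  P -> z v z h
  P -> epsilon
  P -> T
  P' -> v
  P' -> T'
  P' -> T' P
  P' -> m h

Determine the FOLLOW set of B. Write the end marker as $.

{ $, h, j, m, v, z }

B is the start symbol, so $ ∈ FOLLOW(B).
In T -> B: B is at the end, add FOLLOW(T) = { $, h, j, m, v, z }.
Union: FOLLOW(B) = { $, h, j, m, v, z }.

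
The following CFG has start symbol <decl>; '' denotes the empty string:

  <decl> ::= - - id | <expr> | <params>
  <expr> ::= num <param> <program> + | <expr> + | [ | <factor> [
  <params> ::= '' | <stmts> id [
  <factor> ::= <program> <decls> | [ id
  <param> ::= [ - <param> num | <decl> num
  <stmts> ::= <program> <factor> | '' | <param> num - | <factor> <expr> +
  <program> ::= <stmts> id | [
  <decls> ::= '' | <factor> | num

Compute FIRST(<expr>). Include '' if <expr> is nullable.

{ -, [, id, num }

<expr> ::= num <param> <program> + contributes {num}.
From <expr> ::= <expr> +: add FIRST(<expr>) = { -, [, id, num }.
<expr> ::= [ contributes {[}.
From <expr> ::= <factor> [: add FIRST(<factor>) = { -, [, id, num }.
Union: FIRST(<expr>) = { -, [, id, num }.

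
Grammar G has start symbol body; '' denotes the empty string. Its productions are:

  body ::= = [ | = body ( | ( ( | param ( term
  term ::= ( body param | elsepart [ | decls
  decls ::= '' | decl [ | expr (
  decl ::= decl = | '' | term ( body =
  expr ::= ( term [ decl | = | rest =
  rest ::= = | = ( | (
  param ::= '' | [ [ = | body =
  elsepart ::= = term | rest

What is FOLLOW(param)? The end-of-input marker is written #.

{ #, (, =, [ }

In body ::= param ( term: add FIRST(( term) = { ( }.
In term ::= ( body param: param is at the end, add FOLLOW(term) = { #, (, =, [ }.
Union: FOLLOW(param) = { #, (, =, [ }.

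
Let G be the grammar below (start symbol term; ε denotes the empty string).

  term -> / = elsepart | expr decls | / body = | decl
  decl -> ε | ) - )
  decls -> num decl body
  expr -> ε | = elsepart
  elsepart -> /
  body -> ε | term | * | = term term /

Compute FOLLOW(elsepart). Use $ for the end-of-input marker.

In term -> / = elsepart: elsepart is at the end, add FOLLOW(term) = { $, ), /, =, num }.
In expr -> = elsepart: elsepart is at the end, add FOLLOW(expr) = { num }.
Union: FOLLOW(elsepart) = { $, ), /, =, num }.

{ $, ), /, =, num }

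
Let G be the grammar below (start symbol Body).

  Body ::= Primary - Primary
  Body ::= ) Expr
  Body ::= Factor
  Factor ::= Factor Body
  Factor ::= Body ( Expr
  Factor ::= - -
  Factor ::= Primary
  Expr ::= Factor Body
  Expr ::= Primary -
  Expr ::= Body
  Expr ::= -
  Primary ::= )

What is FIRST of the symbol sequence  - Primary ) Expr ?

- is a terminal; add {-} and stop.

{ - }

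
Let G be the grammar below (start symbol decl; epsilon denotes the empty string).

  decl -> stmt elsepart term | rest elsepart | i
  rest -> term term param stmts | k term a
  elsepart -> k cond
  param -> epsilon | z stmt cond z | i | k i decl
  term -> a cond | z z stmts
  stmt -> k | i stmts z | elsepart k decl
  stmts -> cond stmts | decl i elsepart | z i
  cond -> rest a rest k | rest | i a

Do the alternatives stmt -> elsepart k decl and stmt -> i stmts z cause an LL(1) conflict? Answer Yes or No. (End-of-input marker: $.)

FIRST(elsepart k decl) = { k } and FIRST(i stmts z) = { i }.
The FIRST sets are disjoint and neither alternative is nullable — no conflict.

No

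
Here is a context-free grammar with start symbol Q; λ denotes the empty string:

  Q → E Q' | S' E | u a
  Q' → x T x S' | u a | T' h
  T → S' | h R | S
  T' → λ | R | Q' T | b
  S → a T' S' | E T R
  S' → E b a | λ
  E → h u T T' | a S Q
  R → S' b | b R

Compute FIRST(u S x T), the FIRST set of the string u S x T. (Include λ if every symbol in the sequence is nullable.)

{ u }

u is a terminal; add {u} and stop.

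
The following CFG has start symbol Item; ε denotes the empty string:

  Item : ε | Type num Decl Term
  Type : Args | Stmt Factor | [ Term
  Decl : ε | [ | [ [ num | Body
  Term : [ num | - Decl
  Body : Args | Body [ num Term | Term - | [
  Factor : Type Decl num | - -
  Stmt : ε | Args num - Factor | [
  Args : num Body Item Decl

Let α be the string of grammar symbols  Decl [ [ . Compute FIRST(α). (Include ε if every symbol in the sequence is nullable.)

{ -, [, num }

Add FIRST(Decl)\{ε} = { -, [, num }; Decl is nullable, continue.
[ is a terminal; add {[} and stop.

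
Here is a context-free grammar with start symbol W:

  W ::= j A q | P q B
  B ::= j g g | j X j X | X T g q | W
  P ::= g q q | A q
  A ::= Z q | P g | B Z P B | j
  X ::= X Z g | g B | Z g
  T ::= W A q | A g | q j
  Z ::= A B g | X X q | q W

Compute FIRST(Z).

{ g, j, q }

From Z ::= A B g: add FIRST(A) = { g, j, q }.
From Z ::= X X q: add FIRST(X) = { g, j, q }.
Z ::= q W contributes {q}.
Union: FIRST(Z) = { g, j, q }.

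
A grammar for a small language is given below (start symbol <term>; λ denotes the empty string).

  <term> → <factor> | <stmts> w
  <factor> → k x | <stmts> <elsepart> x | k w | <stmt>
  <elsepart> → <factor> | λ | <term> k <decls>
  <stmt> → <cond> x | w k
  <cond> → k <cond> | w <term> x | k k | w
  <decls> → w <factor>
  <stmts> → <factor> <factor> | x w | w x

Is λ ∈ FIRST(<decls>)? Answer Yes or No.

No

Nullable nonterminals: <elsepart>.
No production of <decls> has an RHS whose symbols are all nullable, so <decls> is not nullable.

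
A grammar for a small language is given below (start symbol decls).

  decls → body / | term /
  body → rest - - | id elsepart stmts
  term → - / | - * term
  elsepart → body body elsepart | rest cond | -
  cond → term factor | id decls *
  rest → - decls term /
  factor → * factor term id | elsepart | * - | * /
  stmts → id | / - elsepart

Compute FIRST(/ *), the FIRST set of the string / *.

{ / }

/ is a terminal; add {/} and stop.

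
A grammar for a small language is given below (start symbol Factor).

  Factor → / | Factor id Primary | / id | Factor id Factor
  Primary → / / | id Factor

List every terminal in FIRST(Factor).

{ / }

Factor → / contributes {/}.
From Factor → Factor id Primary: add FIRST(Factor) = { / }.
Factor → / id contributes {/}.
From Factor → Factor id Factor: add FIRST(Factor) = { / }.
Union: FIRST(Factor) = { / }.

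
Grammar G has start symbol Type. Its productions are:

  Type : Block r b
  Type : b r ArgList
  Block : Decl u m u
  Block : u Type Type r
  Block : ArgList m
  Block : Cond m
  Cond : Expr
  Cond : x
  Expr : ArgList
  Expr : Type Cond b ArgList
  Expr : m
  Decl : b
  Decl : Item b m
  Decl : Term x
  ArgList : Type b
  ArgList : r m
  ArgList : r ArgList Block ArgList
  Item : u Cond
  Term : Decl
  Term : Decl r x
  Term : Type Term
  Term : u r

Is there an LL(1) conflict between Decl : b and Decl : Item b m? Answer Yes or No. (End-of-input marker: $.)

FIRST(b) = { b } and FIRST(Item b m) = { u }.
The FIRST sets are disjoint and neither alternative is nullable — no conflict.

No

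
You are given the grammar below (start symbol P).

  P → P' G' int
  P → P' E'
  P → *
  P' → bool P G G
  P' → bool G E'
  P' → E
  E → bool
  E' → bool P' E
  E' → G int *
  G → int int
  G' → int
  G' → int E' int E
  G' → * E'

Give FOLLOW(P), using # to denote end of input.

{ #, int }

P is the start symbol, so # ∈ FOLLOW(P).
In P' → bool P G G: add FIRST(G G) = { int }.
Union: FOLLOW(P) = { #, int }.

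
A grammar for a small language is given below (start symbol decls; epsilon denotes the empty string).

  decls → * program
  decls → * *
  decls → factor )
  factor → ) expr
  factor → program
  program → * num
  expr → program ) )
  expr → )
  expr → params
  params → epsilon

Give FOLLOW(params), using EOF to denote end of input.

In expr → params: params is at the end, add FOLLOW(expr) = { ) }.
Union: FOLLOW(params) = { ) }.

{ ) }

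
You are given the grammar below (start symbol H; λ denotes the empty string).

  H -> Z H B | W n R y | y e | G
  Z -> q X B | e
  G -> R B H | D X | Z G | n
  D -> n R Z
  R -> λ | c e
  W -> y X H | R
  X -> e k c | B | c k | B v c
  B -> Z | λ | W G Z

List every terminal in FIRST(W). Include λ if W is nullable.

W -> y X H contributes {y}.
From W -> R: add FIRST(R) = { c, λ } (including λ since R is nullable).
Union: FIRST(W) = { c, y, λ }.

{ c, y, λ }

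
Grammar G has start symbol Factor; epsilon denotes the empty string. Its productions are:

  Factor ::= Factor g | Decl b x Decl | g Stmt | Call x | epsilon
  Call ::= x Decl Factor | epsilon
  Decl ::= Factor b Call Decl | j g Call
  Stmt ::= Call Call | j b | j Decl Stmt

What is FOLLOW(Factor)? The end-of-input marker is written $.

{ $, b, g, j, x }

Factor is the start symbol, so $ ∈ FOLLOW(Factor).
In Factor ::= Factor g: add FIRST(g) = { g }.
In Call ::= x Decl Factor: Factor is at the end, add FOLLOW(Call) = { $, b, g, j, x }.
In Decl ::= Factor b Call Decl: add FIRST(b Call Decl) = { b }.
Union: FOLLOW(Factor) = { $, b, g, j, x }.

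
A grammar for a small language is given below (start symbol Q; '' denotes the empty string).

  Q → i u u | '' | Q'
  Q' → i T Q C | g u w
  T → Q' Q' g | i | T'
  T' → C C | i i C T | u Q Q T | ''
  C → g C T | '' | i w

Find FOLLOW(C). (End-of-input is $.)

In Q' → i T Q C: C is at the end, add FOLLOW(Q') = { $, g, i, u }.
In T' → C C: add FIRST(C)\{''} = { g, i }.
  Since C is nullable, also add FOLLOW(T') = { $, g, i, u }.
In T' → C C: C is at the end, add FOLLOW(T') = { $, g, i, u }.
In T' → i i C T: add FIRST(T)\{''} = { g, i, u }.
  Since T is nullable, also add FOLLOW(T') = { $, g, i, u }.
In C → g C T: add FIRST(T)\{''} = { g, i, u }.
  Since T is nullable, also add FOLLOW(C) = { $, g, i, u }.
Union: FOLLOW(C) = { $, g, i, u }.

{ $, g, i, u }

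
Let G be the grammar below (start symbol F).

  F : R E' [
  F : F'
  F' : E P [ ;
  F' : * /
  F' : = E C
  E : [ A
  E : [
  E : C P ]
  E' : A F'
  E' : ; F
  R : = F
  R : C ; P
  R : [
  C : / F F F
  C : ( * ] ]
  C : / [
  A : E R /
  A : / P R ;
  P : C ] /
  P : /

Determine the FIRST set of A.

From A : E R /: add FIRST(E) = { (, /, [ }.
A : / P R ; contributes {/}.
Union: FIRST(A) = { (, /, [ }.

{ (, /, [ }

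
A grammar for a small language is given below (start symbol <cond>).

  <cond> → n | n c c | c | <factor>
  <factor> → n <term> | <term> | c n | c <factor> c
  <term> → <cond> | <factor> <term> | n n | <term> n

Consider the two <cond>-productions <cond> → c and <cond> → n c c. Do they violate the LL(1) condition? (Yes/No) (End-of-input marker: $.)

No

FIRST(c) = { c } and FIRST(n c c) = { n }.
The FIRST sets are disjoint and neither alternative is nullable — no conflict.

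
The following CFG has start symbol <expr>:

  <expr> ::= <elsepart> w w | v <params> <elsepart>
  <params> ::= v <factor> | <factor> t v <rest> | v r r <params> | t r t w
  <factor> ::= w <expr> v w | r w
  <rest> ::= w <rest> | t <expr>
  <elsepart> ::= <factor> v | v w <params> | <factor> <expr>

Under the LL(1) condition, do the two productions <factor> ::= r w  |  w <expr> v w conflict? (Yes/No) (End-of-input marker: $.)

FIRST(r w) = { r } and FIRST(w <expr> v w) = { w }.
The FIRST sets are disjoint and neither alternative is nullable — no conflict.

No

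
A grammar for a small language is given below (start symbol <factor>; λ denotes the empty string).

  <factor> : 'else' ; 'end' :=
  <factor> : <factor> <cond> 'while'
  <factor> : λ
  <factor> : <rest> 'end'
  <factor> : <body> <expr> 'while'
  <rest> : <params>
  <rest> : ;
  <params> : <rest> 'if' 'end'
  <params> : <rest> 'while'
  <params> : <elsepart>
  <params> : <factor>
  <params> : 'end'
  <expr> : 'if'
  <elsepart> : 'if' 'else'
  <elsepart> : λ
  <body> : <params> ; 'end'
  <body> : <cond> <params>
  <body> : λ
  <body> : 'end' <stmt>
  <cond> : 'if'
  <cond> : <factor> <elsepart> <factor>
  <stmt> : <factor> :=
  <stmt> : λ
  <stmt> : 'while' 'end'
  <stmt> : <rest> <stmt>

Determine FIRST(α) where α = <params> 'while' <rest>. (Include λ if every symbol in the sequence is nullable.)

{ 'else', 'end', 'if', 'while', ; }

Add FIRST(<params>)\{λ} = { 'else', 'end', 'if', 'while', ; }; <params> is nullable, continue.
'while' is a terminal; add {'while'} and stop.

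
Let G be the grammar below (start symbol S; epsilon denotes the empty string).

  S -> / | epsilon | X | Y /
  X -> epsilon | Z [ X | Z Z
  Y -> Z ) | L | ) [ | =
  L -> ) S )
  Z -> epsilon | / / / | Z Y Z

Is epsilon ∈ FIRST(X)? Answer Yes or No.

X has an epsilon-production, so X ⇒ epsilon.

Yes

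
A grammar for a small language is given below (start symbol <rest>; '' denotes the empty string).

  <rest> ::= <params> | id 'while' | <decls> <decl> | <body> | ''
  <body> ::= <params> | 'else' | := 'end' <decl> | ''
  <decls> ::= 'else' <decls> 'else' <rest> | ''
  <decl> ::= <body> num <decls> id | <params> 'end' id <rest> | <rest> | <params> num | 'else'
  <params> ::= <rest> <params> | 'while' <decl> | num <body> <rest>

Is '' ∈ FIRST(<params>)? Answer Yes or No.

Nullable nonterminals: <body>, <decl>, <decls>, <rest>.
No production of <params> has an RHS whose symbols are all nullable, so <params> is not nullable.

No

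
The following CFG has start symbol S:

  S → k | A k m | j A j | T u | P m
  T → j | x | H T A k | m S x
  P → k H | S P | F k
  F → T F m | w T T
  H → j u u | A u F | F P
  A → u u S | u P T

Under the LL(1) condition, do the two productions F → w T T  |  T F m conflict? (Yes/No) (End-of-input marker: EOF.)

Yes

FIRST(w T T) = { w } and FIRST(T F m) = { j, m, u, w, x }.
Both contain w, so the two alternatives are not disjoint — LL(1) conflict.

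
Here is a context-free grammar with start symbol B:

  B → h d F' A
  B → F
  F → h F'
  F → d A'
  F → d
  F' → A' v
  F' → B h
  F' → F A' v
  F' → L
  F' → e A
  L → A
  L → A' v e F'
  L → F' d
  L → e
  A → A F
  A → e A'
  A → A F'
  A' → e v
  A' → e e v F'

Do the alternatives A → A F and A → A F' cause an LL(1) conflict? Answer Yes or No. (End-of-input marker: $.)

FIRST(A F) = { e } and FIRST(A F') = { e }.
Both contain e, so the two alternatives are not disjoint — LL(1) conflict.

Yes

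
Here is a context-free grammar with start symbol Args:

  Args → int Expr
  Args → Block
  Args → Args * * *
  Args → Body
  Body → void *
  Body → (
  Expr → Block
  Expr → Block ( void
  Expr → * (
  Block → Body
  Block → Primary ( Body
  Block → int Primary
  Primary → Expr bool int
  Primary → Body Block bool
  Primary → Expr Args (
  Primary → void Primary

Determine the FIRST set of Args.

Args → int Expr contributes {int}.
From Args → Block: add FIRST(Block) = { (, *, int, void }.
From Args → Args * * *: add FIRST(Args) = { (, *, int, void }.
From Args → Body: add FIRST(Body) = { (, void }.
Union: FIRST(Args) = { (, *, int, void }.

{ (, *, int, void }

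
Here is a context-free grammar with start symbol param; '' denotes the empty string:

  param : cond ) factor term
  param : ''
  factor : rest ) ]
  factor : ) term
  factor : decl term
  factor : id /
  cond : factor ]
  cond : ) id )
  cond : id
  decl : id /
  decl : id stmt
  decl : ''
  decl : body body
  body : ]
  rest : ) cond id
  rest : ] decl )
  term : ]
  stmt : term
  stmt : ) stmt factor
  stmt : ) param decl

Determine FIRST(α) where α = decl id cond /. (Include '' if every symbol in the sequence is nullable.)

Add FIRST(decl)\{''} = { ], id }; decl is nullable, continue.
id is a terminal; add {id} and stop.

{ ], id }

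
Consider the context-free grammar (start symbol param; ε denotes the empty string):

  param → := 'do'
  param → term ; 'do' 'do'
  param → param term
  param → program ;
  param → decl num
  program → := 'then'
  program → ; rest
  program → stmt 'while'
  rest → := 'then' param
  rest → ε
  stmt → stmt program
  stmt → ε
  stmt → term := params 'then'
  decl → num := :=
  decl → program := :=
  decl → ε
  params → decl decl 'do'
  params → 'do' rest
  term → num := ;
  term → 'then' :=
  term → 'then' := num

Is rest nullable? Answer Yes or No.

Yes

rest has an ε-production, so rest ⇒ ε.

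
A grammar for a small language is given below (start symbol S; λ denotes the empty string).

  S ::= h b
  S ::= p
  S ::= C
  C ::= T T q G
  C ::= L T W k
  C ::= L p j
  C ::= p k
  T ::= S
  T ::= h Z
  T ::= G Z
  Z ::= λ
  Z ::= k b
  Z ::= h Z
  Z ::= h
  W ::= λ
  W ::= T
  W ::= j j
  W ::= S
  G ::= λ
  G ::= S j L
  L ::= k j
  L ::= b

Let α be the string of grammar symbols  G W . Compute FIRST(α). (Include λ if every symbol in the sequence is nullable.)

{ b, h, j, k, p, q, λ }

Add FIRST(G)\{λ} = { b, h, k, p, q }; G is nullable, continue.
Add FIRST(W)\{λ} = { b, h, j, k, p, q }; W is nullable, continue.
Every symbol is nullable, so include λ.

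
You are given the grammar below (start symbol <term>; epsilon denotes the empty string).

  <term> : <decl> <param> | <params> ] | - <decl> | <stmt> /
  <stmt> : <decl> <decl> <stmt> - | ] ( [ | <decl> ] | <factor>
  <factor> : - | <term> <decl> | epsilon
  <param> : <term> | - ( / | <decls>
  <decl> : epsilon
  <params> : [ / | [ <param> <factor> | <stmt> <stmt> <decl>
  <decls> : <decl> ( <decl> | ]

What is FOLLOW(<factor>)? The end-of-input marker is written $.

{ (, -, /, [, ] }

In <stmt> : <factor>: <factor> is at the end, add FOLLOW(<stmt>) = { (, -, /, [, ] }.
In <params> : [ <param> <factor>: <factor> is at the end, add FOLLOW(<params>) = { ] }.
Union: FOLLOW(<factor>) = { (, -, /, [, ] }.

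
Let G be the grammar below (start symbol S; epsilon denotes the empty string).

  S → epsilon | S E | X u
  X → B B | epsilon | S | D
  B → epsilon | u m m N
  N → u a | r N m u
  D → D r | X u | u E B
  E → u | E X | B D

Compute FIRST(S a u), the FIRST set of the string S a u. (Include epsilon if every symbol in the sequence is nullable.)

Add FIRST(S)\{epsilon} = { u }; S is nullable, continue.
a is a terminal; add {a} and stop.

{ a, u }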